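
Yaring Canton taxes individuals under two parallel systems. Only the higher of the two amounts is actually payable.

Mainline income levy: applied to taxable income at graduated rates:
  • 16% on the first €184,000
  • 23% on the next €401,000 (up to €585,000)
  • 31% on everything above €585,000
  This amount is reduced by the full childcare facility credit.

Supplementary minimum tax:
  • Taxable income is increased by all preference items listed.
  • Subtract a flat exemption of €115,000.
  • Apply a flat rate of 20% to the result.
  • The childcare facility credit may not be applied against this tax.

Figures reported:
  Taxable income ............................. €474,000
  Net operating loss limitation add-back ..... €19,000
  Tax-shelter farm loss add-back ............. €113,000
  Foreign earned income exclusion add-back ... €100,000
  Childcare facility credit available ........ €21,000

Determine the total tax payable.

€118,200

Mainline income levy:
  €184,000 × 16% = €29,440
  €290,000 × 23% = €66,700
  → €96,140
  Less childcare facility credit €21,000 → €75,140

Supplementary minimum tax:
  Adjusted income: €474,000 + €19,000 + €113,000 + €100,000 = €706,000
  Less exemption €115,000 → base €591,000
  €591,000 × 20% = €118,200

€118,200 > €75,140, so the supplementary minimum tax is the binding amount.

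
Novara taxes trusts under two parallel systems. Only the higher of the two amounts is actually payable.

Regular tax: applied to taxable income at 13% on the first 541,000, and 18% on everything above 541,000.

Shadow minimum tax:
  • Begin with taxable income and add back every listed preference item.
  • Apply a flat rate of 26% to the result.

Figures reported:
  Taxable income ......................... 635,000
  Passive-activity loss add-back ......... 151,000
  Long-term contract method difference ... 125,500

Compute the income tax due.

Regular tax:
  541,000 × 13% = 70,330
  94,000 × 18% = 16,920
  → 87,250

Shadow minimum tax:
  Adjusted income: 635,000 + 151,000 + 125,500 = 911,500
  911,500 × 26% = 236,990

236,990 > 87,250, so the shadow minimum tax is the binding amount.

236,990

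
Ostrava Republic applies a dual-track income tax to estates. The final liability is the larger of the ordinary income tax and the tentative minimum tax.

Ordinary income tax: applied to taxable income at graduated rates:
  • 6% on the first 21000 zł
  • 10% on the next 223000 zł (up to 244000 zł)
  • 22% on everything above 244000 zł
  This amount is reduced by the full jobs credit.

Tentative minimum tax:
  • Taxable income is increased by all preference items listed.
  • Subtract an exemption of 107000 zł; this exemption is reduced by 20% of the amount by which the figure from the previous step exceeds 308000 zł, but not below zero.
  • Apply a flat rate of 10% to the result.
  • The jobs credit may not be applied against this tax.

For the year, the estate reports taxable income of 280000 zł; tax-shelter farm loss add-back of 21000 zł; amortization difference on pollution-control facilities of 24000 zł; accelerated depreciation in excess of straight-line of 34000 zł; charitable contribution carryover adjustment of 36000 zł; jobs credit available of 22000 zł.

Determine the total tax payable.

Tentative minimum tax:
  Adjusted income: 280000 zł + 21000 zł + 24000 zł + 34000 zł + 36000 zł = 395000 zł
  Exemption: 107000 zł − 20% × (395000 zł − 308000 zł) = 107000 zł − 17400 zł = 89600 zł
  Base: 395000 zł − 89600 zł = 305400 zł
  305400 zł × 10% = 30540 zł

Ordinary income tax:
  21000 zł × 6% = 1260 zł
  223000 zł × 10% = 22300 zł
  36000 zł × 22% = 7920 zł
  → 31480 zł
  Less jobs credit 22000 zł → 9480 zł

30540 zł > 9480 zł, so the tentative minimum tax is the binding amount.

30540 zł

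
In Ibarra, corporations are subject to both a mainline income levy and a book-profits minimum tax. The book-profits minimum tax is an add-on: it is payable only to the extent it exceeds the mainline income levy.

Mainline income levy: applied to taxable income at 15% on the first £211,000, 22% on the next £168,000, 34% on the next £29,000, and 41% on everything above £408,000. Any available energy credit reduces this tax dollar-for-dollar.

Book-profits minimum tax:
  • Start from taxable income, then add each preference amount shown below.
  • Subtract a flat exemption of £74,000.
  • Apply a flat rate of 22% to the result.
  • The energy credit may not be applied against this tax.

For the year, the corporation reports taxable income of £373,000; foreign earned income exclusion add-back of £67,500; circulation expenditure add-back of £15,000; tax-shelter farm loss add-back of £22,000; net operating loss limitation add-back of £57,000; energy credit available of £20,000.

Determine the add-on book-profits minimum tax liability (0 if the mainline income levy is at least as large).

Book-profits minimum tax:
  Adjusted income: £373,000 + £67,500 + £15,000 + £22,000 + £57,000 = £534,500
  Less exemption £74,000 → base £460,500
  £460,500 × 22% = £101,310

Mainline income levy:
  £211,000 × 15% = £31,650
  £162,000 × 22% = £35,640
  → £67,290
  Less energy credit £20,000 → £47,290

Excess of book-profits minimum tax over mainline income levy: £101,310 − £47,290 = £54,020.

£54,020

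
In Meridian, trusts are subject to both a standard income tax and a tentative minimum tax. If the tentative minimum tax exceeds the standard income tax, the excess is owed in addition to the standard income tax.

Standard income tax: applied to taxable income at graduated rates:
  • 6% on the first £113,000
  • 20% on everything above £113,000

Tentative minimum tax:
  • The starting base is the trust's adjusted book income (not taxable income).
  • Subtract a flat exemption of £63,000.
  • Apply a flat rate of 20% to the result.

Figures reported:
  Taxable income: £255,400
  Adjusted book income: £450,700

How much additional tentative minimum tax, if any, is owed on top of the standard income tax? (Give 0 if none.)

£42,280

Standard income tax:
  £113,000 × 6% = £6,780
  £142,400 × 20% = £28,480
  → £35,260

Tentative minimum tax:
  Base (adjusted book income): £450,700
  Less exemption £63,000 → base £387,700
  £387,700 × 20% = £77,540

Excess of tentative minimum tax over standard income tax: £77,540 − £35,260 = £42,280.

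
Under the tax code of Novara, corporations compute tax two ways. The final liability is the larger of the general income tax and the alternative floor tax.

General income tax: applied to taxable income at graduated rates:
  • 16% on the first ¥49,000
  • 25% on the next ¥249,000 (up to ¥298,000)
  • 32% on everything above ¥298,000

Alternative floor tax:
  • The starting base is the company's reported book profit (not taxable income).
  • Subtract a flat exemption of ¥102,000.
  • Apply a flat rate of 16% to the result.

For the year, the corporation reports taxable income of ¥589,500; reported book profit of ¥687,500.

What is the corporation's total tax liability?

General income tax:
  ¥49,000 × 16% = ¥7,840
  ¥249,000 × 25% = ¥62,250
  ¥291,500 × 32% = ¥93,280
  → ¥163,370

Alternative floor tax:
  Base (reported book profit): ¥687,500
  Less exemption ¥102,000 → base ¥585,500
  ¥585,500 × 16% = ¥93,680

¥163,370 > ¥93,680, so the general income tax governs.

¥163,370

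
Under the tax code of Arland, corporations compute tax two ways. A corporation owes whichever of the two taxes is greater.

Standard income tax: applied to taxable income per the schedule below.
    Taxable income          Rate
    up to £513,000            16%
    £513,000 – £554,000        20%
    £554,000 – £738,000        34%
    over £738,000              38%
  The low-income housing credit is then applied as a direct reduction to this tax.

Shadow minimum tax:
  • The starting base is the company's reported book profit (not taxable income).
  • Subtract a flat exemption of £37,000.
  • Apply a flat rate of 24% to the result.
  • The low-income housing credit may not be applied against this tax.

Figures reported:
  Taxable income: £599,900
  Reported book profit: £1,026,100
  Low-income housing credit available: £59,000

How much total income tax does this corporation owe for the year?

Standard income tax:
  £513,000 × 16% = £82,080
  £41,000 × 20% = £8,200
  £45,900 × 34% = £15,606
  → £105,886
  Less low-income housing credit £59,000 → £46,886

Shadow minimum tax:
  Base (reported book profit): £1,026,100
  Less exemption £37,000 → base £989,100
  £989,100 × 24% = £237,384

£237,384 > £46,886, so the shadow minimum tax is the binding amount.

£237,384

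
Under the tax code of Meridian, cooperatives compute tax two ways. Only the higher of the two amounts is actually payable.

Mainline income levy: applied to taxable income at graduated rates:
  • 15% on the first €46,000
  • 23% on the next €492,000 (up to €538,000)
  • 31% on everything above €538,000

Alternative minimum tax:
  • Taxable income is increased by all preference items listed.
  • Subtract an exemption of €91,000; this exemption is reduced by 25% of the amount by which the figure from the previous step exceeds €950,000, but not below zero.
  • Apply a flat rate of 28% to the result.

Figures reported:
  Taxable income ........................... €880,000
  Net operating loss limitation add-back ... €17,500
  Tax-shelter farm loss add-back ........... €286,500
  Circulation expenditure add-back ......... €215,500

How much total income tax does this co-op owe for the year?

€391,860

Alternative minimum tax:
  Adjusted income: €880,000 + €17,500 + €286,500 + €215,500 = €1,399,500
  Exemption: 25% × (€1,399,500 − €950,000) = €112,375 ≥ €91,000, so the exemption is fully phased out
  Base: €1,399,500 − €0 = €1,399,500
  €1,399,500 × 28% = €391,860

Mainline income levy:
  €46,000 × 15% = €6,900
  €492,000 × 23% = €113,160
  €342,000 × 31% = €106,020
  → €226,080

€391,860 > €226,080, so the alternative minimum tax is the binding amount.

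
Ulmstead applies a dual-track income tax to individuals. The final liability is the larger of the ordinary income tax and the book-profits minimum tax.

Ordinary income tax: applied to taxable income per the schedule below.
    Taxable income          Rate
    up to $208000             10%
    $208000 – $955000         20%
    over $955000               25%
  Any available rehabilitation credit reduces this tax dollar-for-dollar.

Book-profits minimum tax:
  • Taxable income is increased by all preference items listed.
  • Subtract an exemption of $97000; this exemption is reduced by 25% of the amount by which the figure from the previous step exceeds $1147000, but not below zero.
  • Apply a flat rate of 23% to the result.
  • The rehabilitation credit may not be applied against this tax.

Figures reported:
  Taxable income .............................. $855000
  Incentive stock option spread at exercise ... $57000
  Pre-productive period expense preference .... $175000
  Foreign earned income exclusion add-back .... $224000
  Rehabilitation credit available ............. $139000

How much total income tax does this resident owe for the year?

$288650

Ordinary income tax:
  $208000 × 10% = $20800
  $647000 × 20% = $129400
  → $150200
  Less rehabilitation credit $139000 → $11200

Book-profits minimum tax:
  Adjusted income: $855000 + $57000 + $175000 + $224000 = $1311000
  Exemption: $97000 − 25% × ($1311000 − $1147000) = $97000 − $41000 = $56000
  Base: $1311000 − $56000 = $1255000
  $1255000 × 23% = $288650

$288650 > $11200, so the book-profits minimum tax is the binding amount.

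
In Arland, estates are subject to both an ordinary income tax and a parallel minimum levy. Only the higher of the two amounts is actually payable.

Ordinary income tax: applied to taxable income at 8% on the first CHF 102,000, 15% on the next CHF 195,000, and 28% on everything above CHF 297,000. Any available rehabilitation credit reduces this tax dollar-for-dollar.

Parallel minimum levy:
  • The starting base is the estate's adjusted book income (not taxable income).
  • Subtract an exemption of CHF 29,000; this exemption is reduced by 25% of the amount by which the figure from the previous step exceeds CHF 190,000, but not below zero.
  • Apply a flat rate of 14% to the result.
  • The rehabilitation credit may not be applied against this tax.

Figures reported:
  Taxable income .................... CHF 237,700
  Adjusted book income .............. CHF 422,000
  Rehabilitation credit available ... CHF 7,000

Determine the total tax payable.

Ordinary income tax:
  CHF 102,000 × 8% = CHF 8,160
  CHF 135,700 × 15% = CHF 20,355
  → CHF 28,515
  Less rehabilitation credit CHF 7,000 → CHF 21,515

Parallel minimum levy:
  Base (adjusted book income): CHF 422,000
  Exemption: 25% × (CHF 422,000 − CHF 190,000) = CHF 58,000 ≥ CHF 29,000, so the exemption is fully phased out
  Base: CHF 422,000 − CHF 0 = CHF 422,000
  CHF 422,000 × 14% = CHF 59,080

CHF 59,080 > CHF 21,515, so the parallel minimum levy is the binding amount.

CHF 59,080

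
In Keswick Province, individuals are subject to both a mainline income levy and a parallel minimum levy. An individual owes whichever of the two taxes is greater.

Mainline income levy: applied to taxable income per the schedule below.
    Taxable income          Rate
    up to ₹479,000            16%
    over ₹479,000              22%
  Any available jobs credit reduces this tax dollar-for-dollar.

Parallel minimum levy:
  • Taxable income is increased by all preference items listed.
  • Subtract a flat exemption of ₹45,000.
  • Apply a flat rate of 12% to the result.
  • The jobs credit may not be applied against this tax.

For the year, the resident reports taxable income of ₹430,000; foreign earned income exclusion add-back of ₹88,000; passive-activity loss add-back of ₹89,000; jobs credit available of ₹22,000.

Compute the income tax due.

Parallel minimum levy:
  Adjusted income: ₹430,000 + ₹88,000 + ₹89,000 = ₹607,000
  Less exemption ₹45,000 → base ₹562,000
  ₹562,000 × 12% = ₹67,440

Mainline income levy:
  ₹430,000 × 16% = ₹68,800
  Less jobs credit ₹22,000 → ₹46,800

₹67,440 > ₹46,800, so the parallel minimum levy is the binding amount.

₹67,440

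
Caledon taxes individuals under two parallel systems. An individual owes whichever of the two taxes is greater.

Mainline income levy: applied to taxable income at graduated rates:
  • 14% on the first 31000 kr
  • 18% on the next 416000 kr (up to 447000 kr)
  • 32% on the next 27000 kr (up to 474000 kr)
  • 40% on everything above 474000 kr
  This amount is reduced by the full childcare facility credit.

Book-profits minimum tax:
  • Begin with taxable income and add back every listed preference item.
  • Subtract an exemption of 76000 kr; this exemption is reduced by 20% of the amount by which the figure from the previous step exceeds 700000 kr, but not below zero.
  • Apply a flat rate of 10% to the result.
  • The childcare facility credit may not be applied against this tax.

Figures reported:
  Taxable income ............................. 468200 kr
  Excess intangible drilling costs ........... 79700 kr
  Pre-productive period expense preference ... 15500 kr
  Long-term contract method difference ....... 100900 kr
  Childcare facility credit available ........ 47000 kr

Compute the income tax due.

58830 kr

Mainline income levy:
  31000 kr × 14% = 4340 kr
  416000 kr × 18% = 74880 kr
  21200 kr × 32% = 6784 kr
  → 86004 kr
  Less childcare facility credit 47000 kr → 39004 kr

Book-profits minimum tax:
  Adjusted income: 468200 kr + 79700 kr + 15500 kr + 100900 kr = 664300 kr
  Exemption: 664300 kr ≤ 700000 kr, so full 76000 kr applies
  Base: 664300 kr − 76000 kr = 588300 kr
  588300 kr × 10% = 58830 kr

58830 kr > 39004 kr, so the book-profits minimum tax is the binding amount.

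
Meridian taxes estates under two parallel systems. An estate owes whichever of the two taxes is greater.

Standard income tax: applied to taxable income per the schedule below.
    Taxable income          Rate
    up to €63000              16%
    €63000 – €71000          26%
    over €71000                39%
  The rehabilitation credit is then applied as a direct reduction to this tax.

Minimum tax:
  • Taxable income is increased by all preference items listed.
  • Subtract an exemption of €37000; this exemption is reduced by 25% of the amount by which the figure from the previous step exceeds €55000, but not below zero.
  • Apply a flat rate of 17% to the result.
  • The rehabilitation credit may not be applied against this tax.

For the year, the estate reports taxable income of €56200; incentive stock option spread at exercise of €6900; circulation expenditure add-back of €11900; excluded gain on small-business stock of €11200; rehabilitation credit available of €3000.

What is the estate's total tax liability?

€9690

Standard income tax:
  €56200 × 16% = €8992
  Less rehabilitation credit €3000 → €5992

Minimum tax:
  Adjusted income: €56200 + €6900 + €11900 + €11200 = €86200
  Exemption: €37000 − 25% × (€86200 − €55000) = €37000 − €7800 = €29200
  Base: €86200 − €29200 = €57000
  €57000 × 17% = €9690

€9690 > €5992, so the minimum tax is the binding amount.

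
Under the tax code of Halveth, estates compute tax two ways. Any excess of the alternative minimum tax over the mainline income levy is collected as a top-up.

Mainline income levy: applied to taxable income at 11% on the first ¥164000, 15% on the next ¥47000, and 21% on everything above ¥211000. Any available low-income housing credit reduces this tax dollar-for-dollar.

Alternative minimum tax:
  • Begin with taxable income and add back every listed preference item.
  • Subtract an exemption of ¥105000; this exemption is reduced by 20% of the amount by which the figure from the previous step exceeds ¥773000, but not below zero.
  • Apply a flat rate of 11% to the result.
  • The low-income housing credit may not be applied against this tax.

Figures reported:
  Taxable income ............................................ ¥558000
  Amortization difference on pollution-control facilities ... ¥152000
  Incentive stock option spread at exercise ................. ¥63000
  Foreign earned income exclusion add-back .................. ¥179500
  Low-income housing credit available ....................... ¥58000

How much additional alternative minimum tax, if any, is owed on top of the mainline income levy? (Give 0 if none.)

¥57214

Alternative minimum tax:
  Adjusted income: ¥558000 + ¥152000 + ¥63000 + ¥179500 = ¥952500
  Exemption: ¥105000 − 20% × (¥952500 − ¥773000) = ¥105000 − ¥35900 = ¥69100
  Base: ¥952500 − ¥69100 = ¥883400
  ¥883400 × 11% = ¥97174

Mainline income levy:
  ¥164000 × 11% = ¥18040
  ¥47000 × 15% = ¥7050
  ¥347000 × 21% = ¥72870
  → ¥97960
  Less low-income housing credit ¥58000 → ¥39960

Excess of alternative minimum tax over mainline income levy: ¥97174 − ¥39960 = ¥57214.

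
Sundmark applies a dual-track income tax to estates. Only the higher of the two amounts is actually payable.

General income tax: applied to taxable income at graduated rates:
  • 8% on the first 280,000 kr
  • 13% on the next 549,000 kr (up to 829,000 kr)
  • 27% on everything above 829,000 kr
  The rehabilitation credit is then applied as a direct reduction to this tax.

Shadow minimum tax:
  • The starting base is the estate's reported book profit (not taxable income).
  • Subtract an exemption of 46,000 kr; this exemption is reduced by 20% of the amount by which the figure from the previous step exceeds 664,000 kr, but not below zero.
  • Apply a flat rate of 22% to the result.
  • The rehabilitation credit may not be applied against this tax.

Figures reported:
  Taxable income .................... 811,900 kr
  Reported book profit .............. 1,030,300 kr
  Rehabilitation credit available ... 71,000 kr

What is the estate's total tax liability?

Shadow minimum tax:
  Base (reported book profit): 1,030,300 kr
  Exemption: 20% × (1,030,300 kr − 664,000 kr) = 73,260 kr ≥ 46,000 kr, so the exemption is fully phased out
  Base: 1,030,300 kr − 0 kr = 1,030,300 kr
  1,030,300 kr × 22% = 226,666 kr

General income tax:
  280,000 kr × 8% = 22,400 kr
  531,900 kr × 13% = 69,147 kr
  → 91,547 kr
  Less rehabilitation credit 71,000 kr → 20,547 kr

226,666 kr > 20,547 kr, so the shadow minimum tax is the binding amount.

226,666 kr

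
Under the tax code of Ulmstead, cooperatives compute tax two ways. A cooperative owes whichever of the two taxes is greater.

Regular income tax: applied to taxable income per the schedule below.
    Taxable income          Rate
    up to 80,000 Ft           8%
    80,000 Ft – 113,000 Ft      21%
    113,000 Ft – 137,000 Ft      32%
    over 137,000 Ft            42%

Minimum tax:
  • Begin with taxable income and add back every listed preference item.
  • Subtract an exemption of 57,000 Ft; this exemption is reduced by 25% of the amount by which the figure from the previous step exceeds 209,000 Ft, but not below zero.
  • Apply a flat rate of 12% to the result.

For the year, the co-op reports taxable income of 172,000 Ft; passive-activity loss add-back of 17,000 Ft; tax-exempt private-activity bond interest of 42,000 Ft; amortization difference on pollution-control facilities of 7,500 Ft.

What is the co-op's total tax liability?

Minimum tax:
  Adjusted income: 172,000 Ft + 17,000 Ft + 42,000 Ft + 7,500 Ft = 238,500 Ft
  Exemption: 57,000 Ft − 25% × (238,500 Ft − 209,000 Ft) = 57,000 Ft − 7,375 Ft = 49,625 Ft
  Base: 238,500 Ft − 49,625 Ft = 188,875 Ft
  188,875 Ft × 12% = 22,665 Ft

Regular income tax:
  80,000 Ft × 8% = 6,400 Ft
  33,000 Ft × 21% = 6,930 Ft
  24,000 Ft × 32% = 7,680 Ft
  35,000 Ft × 42% = 14,700 Ft
  → 35,710 Ft

35,710 Ft > 22,665 Ft, so the regular income tax governs.

35,710 Ft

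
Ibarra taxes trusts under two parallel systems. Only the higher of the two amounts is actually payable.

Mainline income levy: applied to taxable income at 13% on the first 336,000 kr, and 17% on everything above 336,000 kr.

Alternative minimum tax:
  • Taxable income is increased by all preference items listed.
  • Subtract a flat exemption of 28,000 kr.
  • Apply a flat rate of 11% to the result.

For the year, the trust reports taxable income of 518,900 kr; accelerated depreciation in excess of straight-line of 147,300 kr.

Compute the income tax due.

74,773 kr

Alternative minimum tax:
  Adjusted income: 518,900 kr + 147,300 kr = 666,200 kr
  Less exemption 28,000 kr → base 638,200 kr
  638,200 kr × 11% = 70,202 kr

Mainline income levy:
  336,000 kr × 13% = 43,680 kr
  182,900 kr × 17% = 31,093 kr
  → 74,773 kr

74,773 kr > 70,202 kr, so the mainline income levy governs.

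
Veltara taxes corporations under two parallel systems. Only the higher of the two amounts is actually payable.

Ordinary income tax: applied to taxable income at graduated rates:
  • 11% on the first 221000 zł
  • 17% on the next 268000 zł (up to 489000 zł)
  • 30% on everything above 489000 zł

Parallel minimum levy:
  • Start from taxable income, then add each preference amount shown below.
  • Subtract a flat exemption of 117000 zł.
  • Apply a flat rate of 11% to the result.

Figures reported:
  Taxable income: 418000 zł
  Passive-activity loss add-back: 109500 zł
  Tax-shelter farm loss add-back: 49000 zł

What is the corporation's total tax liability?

Ordinary income tax:
  221000 zł × 11% = 24310 zł
  197000 zł × 17% = 33490 zł
  → 57800 zł

Parallel minimum levy:
  Adjusted income: 418000 zł + 109500 zł + 49000 zł = 576500 zł
  Less exemption 117000 zł → base 459500 zł
  459500 zł × 11% = 50545 zł

57800 zł > 50545 zł, so the ordinary income tax governs.

57800 zł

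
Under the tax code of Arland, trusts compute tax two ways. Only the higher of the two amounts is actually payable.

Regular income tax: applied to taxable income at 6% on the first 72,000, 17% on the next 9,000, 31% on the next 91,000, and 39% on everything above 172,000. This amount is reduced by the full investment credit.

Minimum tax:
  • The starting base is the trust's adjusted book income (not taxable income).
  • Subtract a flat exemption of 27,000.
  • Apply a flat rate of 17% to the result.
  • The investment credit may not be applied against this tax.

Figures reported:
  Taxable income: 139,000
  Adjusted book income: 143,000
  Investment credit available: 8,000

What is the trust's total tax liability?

19,720

Regular income tax:
  72,000 × 6% = 4,320
  9,000 × 17% = 1,530
  58,000 × 31% = 17,980
  → 23,830
  Less investment credit 8,000 → 15,830

Minimum tax:
  Base (adjusted book income): 143,000
  Less exemption 27,000 → base 116,000
  116,000 × 17% = 19,720

19,720 > 15,830, so the minimum tax is the binding amount.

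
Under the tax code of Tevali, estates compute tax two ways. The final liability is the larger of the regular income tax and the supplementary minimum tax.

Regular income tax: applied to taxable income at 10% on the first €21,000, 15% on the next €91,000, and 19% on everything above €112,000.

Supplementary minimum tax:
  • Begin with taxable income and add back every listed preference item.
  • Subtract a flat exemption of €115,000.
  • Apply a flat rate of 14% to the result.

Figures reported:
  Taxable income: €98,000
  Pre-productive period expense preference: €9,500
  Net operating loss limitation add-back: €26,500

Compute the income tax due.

Supplementary minimum tax:
  Adjusted income: €98,000 + €9,500 + €26,500 = €134,000
  Less exemption €115,000 → base €19,000
  €19,000 × 14% = €2,660

Regular income tax:
  €21,000 × 10% = €2,100
  €77,000 × 15% = €11,550
  → €13,650

€13,650 > €2,660, so the regular income tax governs.

€13,650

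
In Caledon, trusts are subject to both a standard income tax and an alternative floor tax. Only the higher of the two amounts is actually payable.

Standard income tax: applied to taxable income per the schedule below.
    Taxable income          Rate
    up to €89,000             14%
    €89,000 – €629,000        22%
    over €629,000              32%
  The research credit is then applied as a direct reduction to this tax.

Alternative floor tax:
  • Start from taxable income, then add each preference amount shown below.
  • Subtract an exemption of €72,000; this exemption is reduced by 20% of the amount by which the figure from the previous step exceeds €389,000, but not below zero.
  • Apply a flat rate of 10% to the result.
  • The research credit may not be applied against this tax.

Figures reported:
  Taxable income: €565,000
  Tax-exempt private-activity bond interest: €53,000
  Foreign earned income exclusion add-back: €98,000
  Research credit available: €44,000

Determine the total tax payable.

€73,180

Standard income tax:
  €89,000 × 14% = €12,460
  €476,000 × 22% = €104,720
  → €117,180
  Less research credit €44,000 → €73,180

Alternative floor tax:
  Adjusted income: €565,000 + €53,000 + €98,000 = €716,000
  Exemption: €72,000 − 20% × (€716,000 − €389,000) = €72,000 − €65,400 = €6,600
  Base: €716,000 − €6,600 = €709,400
  €709,400 × 10% = €70,940

€73,180 > €70,940, so the standard income tax governs.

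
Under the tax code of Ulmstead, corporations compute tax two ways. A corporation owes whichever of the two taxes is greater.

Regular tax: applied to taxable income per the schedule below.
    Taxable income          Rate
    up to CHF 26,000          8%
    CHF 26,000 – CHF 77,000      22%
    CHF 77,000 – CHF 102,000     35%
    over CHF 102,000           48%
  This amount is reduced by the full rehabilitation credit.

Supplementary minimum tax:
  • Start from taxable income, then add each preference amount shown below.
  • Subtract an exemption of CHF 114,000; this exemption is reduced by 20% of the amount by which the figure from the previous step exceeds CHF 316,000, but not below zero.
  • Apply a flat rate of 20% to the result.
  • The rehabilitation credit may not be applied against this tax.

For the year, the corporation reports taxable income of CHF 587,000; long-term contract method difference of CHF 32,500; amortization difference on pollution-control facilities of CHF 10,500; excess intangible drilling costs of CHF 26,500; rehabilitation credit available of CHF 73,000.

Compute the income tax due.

CHF 181,850

Supplementary minimum tax:
  Adjusted income: CHF 587,000 + CHF 32,500 + CHF 10,500 + CHF 26,500 = CHF 656,500
  Exemption: CHF 114,000 − 20% × (CHF 656,500 − CHF 316,000) = CHF 114,000 − CHF 68,100 = CHF 45,900
  Base: CHF 656,500 − CHF 45,900 = CHF 610,600
  CHF 610,600 × 20% = CHF 122,120

Regular tax:
  CHF 26,000 × 8% = CHF 2,080
  CHF 51,000 × 22% = CHF 11,220
  CHF 25,000 × 35% = CHF 8,750
  CHF 485,000 × 48% = CHF 232,800
  → CHF 254,850
  Less rehabilitation credit CHF 73,000 → CHF 181,850

CHF 181,850 > CHF 122,120, so the regular tax governs.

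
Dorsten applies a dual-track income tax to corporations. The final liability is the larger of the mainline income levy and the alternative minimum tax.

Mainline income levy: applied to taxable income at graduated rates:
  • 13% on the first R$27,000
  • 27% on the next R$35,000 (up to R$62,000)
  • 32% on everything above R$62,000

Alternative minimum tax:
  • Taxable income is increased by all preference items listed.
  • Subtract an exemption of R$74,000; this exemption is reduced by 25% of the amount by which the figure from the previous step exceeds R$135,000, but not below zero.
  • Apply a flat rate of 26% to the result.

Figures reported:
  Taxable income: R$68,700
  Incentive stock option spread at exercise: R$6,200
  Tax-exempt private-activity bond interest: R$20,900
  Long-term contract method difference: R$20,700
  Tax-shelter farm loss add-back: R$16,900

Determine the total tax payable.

Alternative minimum tax:
  Adjusted income: R$68,700 + R$6,200 + R$20,900 + R$20,700 + R$16,900 = R$133,400
  Exemption: R$133,400 ≤ R$135,000, so full R$74,000 applies
  Base: R$133,400 − R$74,000 = R$59,400
  R$59,400 × 26% = R$15,444

Mainline income levy:
  R$27,000 × 13% = R$3,510
  R$35,000 × 27% = R$9,450
  R$6,700 × 32% = R$2,144
  → R$15,104

R$15,444 > R$15,104, so the alternative minimum tax is the binding amount.

R$15,444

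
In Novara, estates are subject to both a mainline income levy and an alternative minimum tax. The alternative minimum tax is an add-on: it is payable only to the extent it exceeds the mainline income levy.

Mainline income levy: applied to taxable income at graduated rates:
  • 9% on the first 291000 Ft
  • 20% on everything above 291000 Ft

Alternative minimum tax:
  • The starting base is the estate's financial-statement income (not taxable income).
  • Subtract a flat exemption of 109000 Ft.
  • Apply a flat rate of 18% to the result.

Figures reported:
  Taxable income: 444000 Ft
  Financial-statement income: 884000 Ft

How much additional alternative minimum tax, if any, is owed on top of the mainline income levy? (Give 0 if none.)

82710 Ft

Mainline income levy:
  291000 Ft × 9% = 26190 Ft
  153000 Ft × 20% = 30600 Ft
  → 56790 Ft

Alternative minimum tax:
  Base (financial-statement income): 884000 Ft
  Less exemption 109000 Ft → base 775000 Ft
  775000 Ft × 18% = 139500 Ft

Excess of alternative minimum tax over mainline income levy: 139500 Ft − 56790 Ft = 82710 Ft.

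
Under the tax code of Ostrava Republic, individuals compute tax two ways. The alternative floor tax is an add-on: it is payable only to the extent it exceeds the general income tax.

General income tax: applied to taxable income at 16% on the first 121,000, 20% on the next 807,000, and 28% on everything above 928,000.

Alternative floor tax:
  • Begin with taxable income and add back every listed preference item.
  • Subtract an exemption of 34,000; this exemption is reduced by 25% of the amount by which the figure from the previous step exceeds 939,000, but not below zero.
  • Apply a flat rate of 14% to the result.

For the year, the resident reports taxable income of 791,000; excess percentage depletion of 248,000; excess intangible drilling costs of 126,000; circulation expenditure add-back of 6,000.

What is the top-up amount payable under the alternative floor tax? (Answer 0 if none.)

10,580

General income tax:
  121,000 × 16% = 19,360
  670,000 × 20% = 134,000
  → 153,360

Alternative floor tax:
  Adjusted income: 791,000 + 248,000 + 126,000 + 6,000 = 1,171,000
  Exemption: 25% × (1,171,000 − 939,000) = 58,000 ≥ 34,000, so the exemption is fully phased out
  Base: 1,171,000 − 0 = 1,171,000
  1,171,000 × 14% = 163,940

Excess of alternative floor tax over general income tax: 163,940 − 153,360 = 10,580.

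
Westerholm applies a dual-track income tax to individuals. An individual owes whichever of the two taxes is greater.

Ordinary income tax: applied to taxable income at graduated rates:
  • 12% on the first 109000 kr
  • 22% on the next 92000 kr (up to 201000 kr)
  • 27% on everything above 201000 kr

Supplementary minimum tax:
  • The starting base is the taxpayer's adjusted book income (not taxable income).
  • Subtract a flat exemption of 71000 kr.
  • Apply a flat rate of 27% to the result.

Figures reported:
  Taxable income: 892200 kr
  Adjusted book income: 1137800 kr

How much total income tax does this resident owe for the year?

Supplementary minimum tax:
  Base (adjusted book income): 1137800 kr
  Less exemption 71000 kr → base 1066800 kr
  1066800 kr × 27% = 288036 kr

Ordinary income tax:
  109000 kr × 12% = 13080 kr
  92000 kr × 22% = 20240 kr
  691200 kr × 27% = 186624 kr
  → 219944 kr

288036 kr > 219944 kr, so the supplementary minimum tax is the binding amount.

288036 kr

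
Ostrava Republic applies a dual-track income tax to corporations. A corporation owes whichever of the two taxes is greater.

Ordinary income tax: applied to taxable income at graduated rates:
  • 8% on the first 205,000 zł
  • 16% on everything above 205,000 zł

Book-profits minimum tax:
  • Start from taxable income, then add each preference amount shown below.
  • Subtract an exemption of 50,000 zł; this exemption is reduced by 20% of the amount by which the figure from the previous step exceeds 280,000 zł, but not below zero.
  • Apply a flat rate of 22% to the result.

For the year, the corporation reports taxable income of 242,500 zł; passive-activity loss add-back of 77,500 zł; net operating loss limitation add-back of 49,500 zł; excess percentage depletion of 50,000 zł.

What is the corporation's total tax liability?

Ordinary income tax:
  205,000 zł × 8% = 16,400 zł
  37,500 zł × 16% = 6,000 zł
  → 22,400 zł

Book-profits minimum tax:
  Adjusted income: 242,500 zł + 77,500 zł + 49,500 zł + 50,000 zł = 419,500 zł
  Exemption: 50,000 zł − 20% × (419,500 zł − 280,000 zł) = 50,000 zł − 27,900 zł = 22,100 zł
  Base: 419,500 zł − 22,100 zł = 397,400 zł
  397,400 zł × 22% = 87,428 zł

87,428 zł > 22,400 zł, so the book-profits minimum tax is the binding amount.

87,428 zł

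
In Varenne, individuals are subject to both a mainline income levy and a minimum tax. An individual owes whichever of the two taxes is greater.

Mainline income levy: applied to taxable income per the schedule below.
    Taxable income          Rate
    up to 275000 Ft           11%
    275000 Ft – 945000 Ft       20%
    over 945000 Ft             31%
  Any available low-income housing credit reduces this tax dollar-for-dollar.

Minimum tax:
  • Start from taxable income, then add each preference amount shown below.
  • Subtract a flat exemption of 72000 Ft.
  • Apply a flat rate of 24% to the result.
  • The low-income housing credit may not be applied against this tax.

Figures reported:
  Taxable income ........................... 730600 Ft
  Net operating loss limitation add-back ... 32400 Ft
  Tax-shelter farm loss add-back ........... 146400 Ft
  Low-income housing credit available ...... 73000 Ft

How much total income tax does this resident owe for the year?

200976 Ft

Mainline income levy:
  275000 Ft × 11% = 30250 Ft
  455600 Ft × 20% = 91120 Ft
  → 121370 Ft
  Less low-income housing credit 73000 Ft → 48370 Ft

Minimum tax:
  Adjusted income: 730600 Ft + 32400 Ft + 146400 Ft = 909400 Ft
  Less exemption 72000 Ft → base 837400 Ft
  837400 Ft × 24% = 200976 Ft

200976 Ft > 48370 Ft, so the minimum tax is the binding amount.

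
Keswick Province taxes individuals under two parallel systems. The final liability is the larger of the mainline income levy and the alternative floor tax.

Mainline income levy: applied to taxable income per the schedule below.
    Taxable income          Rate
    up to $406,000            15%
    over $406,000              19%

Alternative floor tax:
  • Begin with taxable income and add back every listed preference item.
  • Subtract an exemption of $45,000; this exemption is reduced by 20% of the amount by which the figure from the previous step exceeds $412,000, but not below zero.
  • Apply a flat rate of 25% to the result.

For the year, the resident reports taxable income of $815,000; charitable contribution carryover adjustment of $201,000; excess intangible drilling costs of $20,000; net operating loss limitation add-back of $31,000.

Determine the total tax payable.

$266,750

Alternative floor tax:
  Adjusted income: $815,000 + $201,000 + $20,000 + $31,000 = $1,067,000
  Exemption: 20% × ($1,067,000 − $412,000) = $131,000 ≥ $45,000, so the exemption is fully phased out
  Base: $1,067,000 − $0 = $1,067,000
  $1,067,000 × 25% = $266,750

Mainline income levy:
  $406,000 × 15% = $60,900
  $409,000 × 19% = $77,710
  → $138,610

$266,750 > $138,610, so the alternative floor tax is the binding amount.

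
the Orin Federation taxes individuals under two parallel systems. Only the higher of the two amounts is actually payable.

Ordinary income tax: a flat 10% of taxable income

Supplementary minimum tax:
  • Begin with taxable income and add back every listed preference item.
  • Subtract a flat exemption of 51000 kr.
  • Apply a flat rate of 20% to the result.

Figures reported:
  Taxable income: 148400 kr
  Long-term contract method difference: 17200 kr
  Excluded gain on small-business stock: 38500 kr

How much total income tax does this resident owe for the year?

30620 kr

Supplementary minimum tax:
  Adjusted income: 148400 kr + 17200 kr + 38500 kr = 204100 kr
  Less exemption 51000 kr → base 153100 kr
  153100 kr × 20% = 30620 kr

Ordinary income tax:
  148400 kr × 10% = 14840 kr

30620 kr > 14840 kr, so the supplementary minimum tax is the binding amount.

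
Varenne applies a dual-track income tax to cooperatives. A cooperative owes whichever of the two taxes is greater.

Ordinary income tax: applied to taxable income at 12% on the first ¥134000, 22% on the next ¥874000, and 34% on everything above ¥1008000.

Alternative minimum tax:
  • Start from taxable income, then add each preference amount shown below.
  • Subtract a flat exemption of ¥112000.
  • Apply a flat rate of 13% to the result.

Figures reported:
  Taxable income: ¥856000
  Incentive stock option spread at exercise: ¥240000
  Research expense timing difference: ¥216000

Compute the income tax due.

¥174920

Ordinary income tax:
  ¥134000 × 12% = ¥16080
  ¥722000 × 22% = ¥158840
  → ¥174920

Alternative minimum tax:
  Adjusted income: ¥856000 + ¥240000 + ¥216000 = ¥1312000
  Less exemption ¥112000 → base ¥1200000
  ¥1200000 × 13% = ¥156000

¥174920 > ¥156000, so the ordinary income tax governs.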